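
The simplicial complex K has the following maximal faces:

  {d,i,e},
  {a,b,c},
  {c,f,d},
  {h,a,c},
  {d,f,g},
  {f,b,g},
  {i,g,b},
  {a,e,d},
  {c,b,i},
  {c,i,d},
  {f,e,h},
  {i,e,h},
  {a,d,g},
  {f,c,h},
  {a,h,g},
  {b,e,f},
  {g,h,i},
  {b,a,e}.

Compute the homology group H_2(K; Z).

H_2 ≅ Z.

Take the total order a < b < c < d < e < f < g < h < i on the vertex set. Then K (dimension 2) consists of the simplices:

  0-simplices (9): a, b, c, d, e, f, g, h, i
  1-simplices (27): ab, ac, ad, ae, ag, ah, bc, be, bf, bg, bi, cd, cf, ch, ci, de, df, dg, di, ef, eh, ei, fg, fh, gh, gi, hi
  2-simplices (18): abc, abe, ach, ade, adg, agh, bci, bef, bfg, bgi, cdf, cdi, cfh, dei, dfg, efh, ehi, ghi

Hence C_0 ≅ Z^9, C_1 ≅ Z^27, C_2 ≅ Z^18.

Boundary ∂_1: C_1 → C_0 is given by ∂[p,q] = [q] − [p]. For instance
  ∂bg = g − b.
This gives a 9×27 integer matrix of rank 8; reducing to Smith normal form yields diagonal entries (1,1,1,1,1,1,1,1).

The boundary map ∂_2: C_2 → C_1 acts by ∂[p,q,r] = [q,r] − [p,r] + [p,q]. For instance
  ∂abe = be − ae + ab,
  ∂agh = gh − ah + ag.
This gives a 27×18 integer matrix of rank 17; reducing to Smith normal form yields diagonal entries (1,1,1,1,1,1,1,1,1,1,1,1,1,1,1,1,1).

Reading off H_k = ker ∂_k / im ∂_{k+1}:

  H_2: rank ker ∂_2 − rank ∂_3 = (18 − 17) − 0 = 1, and there is no ∂_3, so H_2 = Z.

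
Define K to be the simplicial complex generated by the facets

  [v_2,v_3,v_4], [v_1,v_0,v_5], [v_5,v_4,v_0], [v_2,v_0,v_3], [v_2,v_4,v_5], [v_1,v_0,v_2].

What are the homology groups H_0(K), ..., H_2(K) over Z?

H_0 ≅ Z,  H_1 ≅ Z,  H_2 = 0.

K has 6 vertices, 12 edges, 6 triangles.
rank ∂_0 = 0, rank ∂_1 = 5 ⇒ b_0 = 6 − 0 − 5 = 1; all invariant factors of ∂_1 are 1 so no torsion. So H_0 ≅ Z.
rank ∂_1 = 5, rank ∂_2 = 6 ⇒ b_1 = 12 − 5 − 6 = 1; all invariant factors of ∂_2 are 1 so no torsion. So H_1 ≅ Z.
rank ∂_2 = 6, rank ∂_3 = 0 ⇒ b_2 = 6 − 6 − 0 = 0. So H_2 ≅ 0.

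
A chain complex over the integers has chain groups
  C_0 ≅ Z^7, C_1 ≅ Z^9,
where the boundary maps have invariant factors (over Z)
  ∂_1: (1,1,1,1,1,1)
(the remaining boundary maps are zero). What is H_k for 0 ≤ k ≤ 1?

H_0: b_0 = 7 − 0 − 6 = 1; torsion from ∂_1 factors > 1: none. So H_0 = Z.
H_1: b_1 = 9 − 6 − 0 = 3; torsion from ∂_2 factors > 1: none. So H_1 = Z^3.

H_0 = Z,  H_1 = Z^3.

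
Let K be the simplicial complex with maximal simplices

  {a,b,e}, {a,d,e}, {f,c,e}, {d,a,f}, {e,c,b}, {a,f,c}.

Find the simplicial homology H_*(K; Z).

H_0 ≅ Z,  H_1 ≅ Z,  H_2 = 0.

Take the total order a < b < c < d < e < f on the vertex set. Then K (dimension 2) consists of the simplices:

  0-simplices (6): a, b, c, d, e, f
  1-simplices (12): ab, ac, ad, ae, af, bc, be, ce, cf, de, df, ef
  2-simplices (6): abe, acf, ade, adf, bce, cef

Hence C_0 ≅ Z^6, C_1 ≅ Z^12, C_2 ≅ Z^6.

∂_1: C_1 → C_0 is given by ∂[p,q] = [q] − [p].
The 6×12 boundary matrix has rank 5 and Smith normal form diag(1,1,1,1,1).

The boundary map ∂_2: C_2 → C_1 acts by ∂[p,q,r] = [q,r] − [p,r] + [p,q]. For instance
  ∂abe = be − ae + ab,
  ∂ade = de − ae + ad.
As a 12×6 matrix over Z this has rank 6, with invariant factors (1,1,1,1,1,1).

Reading off H_k = ker ∂_k / im ∂_{k+1}:

  H_0: rank C_0 − rank ∂_1 = 6 − 5 = 1, and the invariant factors of ∂_1 are all 1, so H_0 ≅ Z.
  H_1: rank ker ∂_1 − rank ∂_2 = (12 − 5) − 6 = 1, and the invariant factors of ∂_2 are all 1, so H_1 ≅ Z.
  H_2: rank ker ∂_2 − rank ∂_3 = (6 − 6) − 0 = 0, and there is no ∂_3, so H_2 ≅ 0.

As a check, the Euler characteristic is 6 − 12 + 6 = 0, which agrees with 1 − 1 + 0 = 0.
(K is a triangulation of the cylinder S^1 x I.)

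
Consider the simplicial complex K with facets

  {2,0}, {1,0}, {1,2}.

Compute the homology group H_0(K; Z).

H_0 ≅ Z.

We work with the vertex ordering 0 < 1 < 2. The simplices of K, each written with vertices in increasing order, are:

  0-simplices (3): [0], [1], [2]
  1-simplices (3): [0,1], [0,2], [1,2]

so the chain groups are C_0 ≅ Z^3, C_1 ≅ Z^3.

∂_1: C_1 → C_0 is given by ∂[p,q] = [q] − [p]. For instance
  ∂[0,1] = [1] − [0].
This gives a 3×3 integer matrix of rank 2; reducing to Smith normal form yields diagonal entries (1,1).

Reading off H_k = ker ∂_k / im ∂_{k+1}:

  H_0: rank C_0 − rank ∂_1 = 3 − 2 = 1, and the invariant factors of ∂_1 are all 1, so H_0 ≅ Z.

(K is a triangulation of the circle S^1.)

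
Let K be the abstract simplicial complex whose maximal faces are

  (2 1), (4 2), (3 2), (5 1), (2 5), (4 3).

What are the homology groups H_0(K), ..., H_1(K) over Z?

H_0 ≅ Z,  H_1 ≅ Z^2.

Fix the vertex order 1 < 2 < 3 < 4 < 5 and write every simplex with vertices in increasing order. Then dim K = 1 and the simplices of K are:

  0-simplices (5): [1], [2], [3], [4], [5]
  1-simplices (6): [1,2], [1,5], [2,3], [2,4], [2,5], [3,4]

giving chain groups C_0 ≅ Z^5, C_1 ≅ Z^6.

∂_1: C_1 → C_0 is given by ∂[p,q] = [q] − [p]. For instance
  ∂[2,4] = [4] − [2].
As a 5×6 matrix over Z this has rank 4, with invariant factors (1,1,1,1).

Computing H_k = (kernel of ∂_k) / (image of ∂_{k+1}):

  H_0: rank C_0 − rank ∂_1 = 5 − 4 = 1, and the invariant factors of ∂_1 are all 1, so H_0 ≅ Z.
  H_1: rank ker ∂_1 − rank ∂_2 = (6 − 4) − 0 = 2, and there is no ∂_2, so H_1 ≅ Z^2.

(K is a triangulation of a wedge of 2 circles.)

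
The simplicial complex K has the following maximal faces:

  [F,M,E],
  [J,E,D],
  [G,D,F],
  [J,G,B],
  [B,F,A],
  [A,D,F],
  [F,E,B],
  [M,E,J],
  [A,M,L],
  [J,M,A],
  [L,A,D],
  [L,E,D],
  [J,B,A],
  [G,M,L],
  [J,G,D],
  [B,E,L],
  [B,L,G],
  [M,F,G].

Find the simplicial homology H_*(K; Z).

H_0 ≅ Z,  H_1 ≅ Z^2,  H_2 ≅ Z.

Fix the vertex order A < B < D < E < F < G < J < L < M and write every simplex with vertices in increasing order. Then dim K = 2 and the simplices of K are:

  0-simplices (9): A, B, D, E, F, G, J, L, M
  1-simplices (27): AB, AD, AF, AJ, AL, AM, BE, BF, BG, BJ, BL, DE, DF, DG, DJ, DL, EF, EJ, EL, EM, FG, FM, GJ, GL, GM, JM, LM
  2-simplices (18): ABF, ABJ, ADF, ADL, AJM, ALM, BEF, BEL, BGJ, BGL, DEJ, DEL, DFG, DGJ, EFM, EJM, FGM, GLM

giving chain groups C_0 ≅ Z^9, C_1 ≅ Z^27, C_2 ≅ Z^18.

The boundary map ∂_1: C_1 → C_0 maps an edge to its endpoints' difference, ∂[p,q] = q − p. For instance
  ∂EM = M − E.
The resulting 9×27 matrix has rank 8, and its Smith normal form has invariant factors (1,1,1,1,1,1,1,1).

Boundary ∂_2: C_2 → C_1 acts by ∂[p,q,r] = [q,r] − [p,r] + [p,q]. For instance
  ∂BEF = EF − BF + BE,
  ∂ADL = DL − AL + AD.
The 27×18 boundary matrix has rank 17 and Smith normal form diag(1,1,1,1,1,1,1,1,1,1,1,1,1,1,1,1,1).

Computing H_k = (kernel of ∂_k) / (image of ∂_{k+1}):

  H_0: rank C_0 − rank ∂_1 = 9 − 8 = 1, and the invariant factors of ∂_1 are all 1, so H_0 ≅ Z.
  H_1: rank ker ∂_1 − rank ∂_2 = (27 − 8) − 17 = 2, and the invariant factors of ∂_2 are all 1, so H_1 ≅ Z^2.
  H_2: rank ker ∂_2 − rank ∂_3 = (18 − 17) − 0 = 1, and there is no ∂_3, so H_2 ≅ Z.

(K is a triangulation of the torus T^2.)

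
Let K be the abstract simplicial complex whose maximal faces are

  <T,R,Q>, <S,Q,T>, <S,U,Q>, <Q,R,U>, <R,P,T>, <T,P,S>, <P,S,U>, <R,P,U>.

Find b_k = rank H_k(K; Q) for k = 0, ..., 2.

b_0 = 1, b_1 = 0, b_2 = 1.

Order the vertices as P < Q < R < S < T < U. Listing each simplex with vertices in this order, K has dimension 2 with simplices:

  0-simplices (6): P, Q, R, S, T, U
  1-simplices (12): PR, PS, PT, PU, QR, QS, QT, QU, RT, RU, ST, SU
  2-simplices (8): PRT, PRU, PST, PSU, QRT, QRU, QST, QSU

so the chain groups are C_0 ≅ Z^6, C_1 ≅ Z^12, C_2 ≅ Z^8.

∂_1: C_1 → C_0 is given by ∂[p,q] = [q] − [p]. For instance
  ∂PR = R − P.
As a 6×12 matrix over Z this has rank 5, with invariant factors (1,1,1,1,1).

Boundary ∂_2: C_2 → C_1 acts by ∂[p,q,r] = [q,r] − [p,r] + [p,q]. For instance
  ∂PRT = RT − PT + PR,
  ∂QRT = RT − QT + QR.
The 12×8 boundary matrix has rank 7 and Smith normal form diag(1,1,1,1,1,1,1).

Reading off H_k = ker ∂_k / im ∂_{k+1}:

  H_0: rank C_0 − rank ∂_1 = 6 − 5 = 1, and the invariant factors of ∂_1 are all 1, so H_0 = Z.
  H_1: rank ker ∂_1 − rank ∂_2 = (12 − 5) − 7 = 0, and the invariant factors of ∂_2 are all 1, so H_1 = 0.
  H_2: rank ker ∂_2 − rank ∂_3 = (8 − 7) − 0 = 1, and there is no ∂_3, so H_2 = Z.

As a check, the Euler characteristic is 6 − 12 + 8 = 2, which agrees with 1 − 0 + 1 = 2.
(K is a triangulation of the 2-sphere S^2.)

Hence the Betti numbers are b_0 = 1, b_1 = 0, b_2 = 1.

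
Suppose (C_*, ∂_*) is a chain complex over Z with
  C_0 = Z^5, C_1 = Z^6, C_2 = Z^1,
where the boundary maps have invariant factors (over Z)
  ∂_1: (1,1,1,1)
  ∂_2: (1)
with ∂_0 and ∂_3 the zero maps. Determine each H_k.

H_0 ≅ Z,  H_1 ≅ Z,  H_2 = 0.

H_0: b_0 = 5 − 0 − 4 = 1; torsion from ∂_1 factors > 1: none. So H_0 ≅ Z.
H_1: b_1 = 6 − 4 − 1 = 1; torsion from ∂_2 factors > 1: none. So H_1 ≅ Z.
H_2: b_2 = 1 − 1 − 0 = 0; torsion from ∂_3 factors > 1: none. So H_2 ≅ 0.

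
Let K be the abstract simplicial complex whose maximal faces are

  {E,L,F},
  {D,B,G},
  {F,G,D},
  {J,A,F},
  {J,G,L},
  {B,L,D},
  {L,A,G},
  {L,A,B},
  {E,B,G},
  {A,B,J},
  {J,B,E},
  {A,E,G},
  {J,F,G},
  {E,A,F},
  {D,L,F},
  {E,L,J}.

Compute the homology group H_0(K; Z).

Take the total order A < B < D < E < F < G < J < L on the vertex set. Then K (dimension 2) consists of the simplices:

  0-simplices (8): A, B, D, E, F, G, J, L
  1-simplices (24): AB, AE, AF, AG, AJ, AL, BD, BE, BG, BJ, BL, DF, DG, DL, EF, EG, EJ, EL, FG, FJ, FL, GJ, GL, JL
  2-simplices (16): ABJ, ABL, AEF, AEG, AFJ, AGL, BDG, BDL, BEG, BEJ, DFG, DFL, EFL, EJL, FGJ, GJL

Hence C_0 ≅ Z^8, C_1 ≅ Z^24, C_2 ≅ Z^16.

∂_1: C_1 → C_0 maps an edge to its endpoints' difference, ∂[p,q] = q − p. For instance
  ∂BE = E − B.
The resulting 8×24 matrix has rank 7, and its Smith normal form has invariant factors (1,1,1,1,1,1,1).

∂_2: C_2 → C_1 sends each 2-simplex [p,q,r] to [q,r] − [p,r] + [p,q]. For instance
  ∂DFL = FL − DL + DF,
  ∂BEJ = EJ − BJ + BE.
The 24×16 boundary matrix has rank 15 and Smith normal form diag(1,1,1,1,1,1,1,1,1,1,1,1,1,1,1).

Reading off H_k = ker ∂_k / im ∂_{k+1}:

  H_0: rank C_0 − rank ∂_1 = 8 − 7 = 1, and the invariant factors of ∂_1 are all 1, so H_0 ≅ Z.

H_0 ≅ Z.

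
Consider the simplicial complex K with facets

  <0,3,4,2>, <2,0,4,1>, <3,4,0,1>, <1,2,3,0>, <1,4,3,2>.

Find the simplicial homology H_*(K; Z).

We work with the vertex ordering 0 < 1 < 2 < 3 < 4. The simplices of K, each written with vertices in increasing order, are:

  0-simplices (5): [0], [1], [2], [3], [4]
  1-simplices (10): [0,1], [0,2], [0,3], [0,4], [1,2], [1,3], [1,4], [2,3], [2,4], [3,4]
  2-simplices (10): [0,1,2], [0,1,3], [0,1,4], [0,2,3], [0,2,4], [0,3,4], [1,2,3], [1,2,4], [1,3,4], [2,3,4]
  3-simplices (5): [0,1,2,3], [0,1,2,4], [0,1,3,4], [0,2,3,4], [1,2,3,4]

giving chain groups C_0 ≅ Z^5, C_1 ≅ Z^10, C_2 ≅ Z^10, C_3 ≅ Z^5.

The boundary map ∂_1: C_1 → C_0 is given by ∂[p,q] = [q] − [p]. For instance
  ∂[1,4] = [4] − [1].
The 5×10 boundary matrix has rank 4 and Smith normal form diag(1,1,1,1).

Boundary ∂_2: C_2 → C_1 acts by ∂[p,q,r] = [q,r] − [p,r] + [p,q]. For instance
  ∂[0,1,3] = [1,3] − [0,3] + [0,1],
  ∂[0,3,4] = [3,4] − [0,4] + [0,3].
This gives a 10×10 integer matrix of rank 6; reducing to Smith normal form yields diagonal entries (1,1,1,1,1,1).

∂_3: C_3 → C_2 sends each 3-simplex σ to the alternating sum Σ_i (−1)^i (σ with its i-th vertex removed). For instance
  ∂[0,1,2,3] = [1,2,3] − [0,2,3] + [0,1,3] − [0,1,2],
  ∂[1,2,3,4] = [2,3,4] − [1,3,4] + [1,2,4] − [1,2,3].
The resulting 10×5 matrix has rank 4, and its Smith normal form has invariant factors (1,1,1,1).

Reading off H_k = ker ∂_k / im ∂_{k+1}:

  H_0: rank C_0 − rank ∂_1 = 5 − 4 = 1, and the invariant factors of ∂_1 are all 1, so H_0 = Z.
  H_1: rank ker ∂_1 − rank ∂_2 = (10 − 4) − 6 = 0, and the invariant factors of ∂_2 are all 1, so H_1 = 0.
  H_2: rank ker ∂_2 − rank ∂_3 = (10 − 6) − 4 = 0, and the invariant factors of ∂_3 are all 1, so H_2 = 0.
  H_3: rank ker ∂_3 − rank ∂_4 = (5 − 4) − 0 = 1, and there is no ∂_4, so H_3 = Z.

As a check, the Euler characteristic is 5 − 10 + 10 − 5 = 0, which agrees with 1 − 0 + 0 − 1 = 0.
(K is a triangulation of the 3-sphere S^3.)

H_0 = Z,  H_1 = 0,  H_2 = 0,  H_3 = Z.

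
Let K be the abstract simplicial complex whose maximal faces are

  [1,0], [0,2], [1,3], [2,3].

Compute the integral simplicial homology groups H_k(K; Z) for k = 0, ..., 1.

Take the total order 0 < 1 < 2 < 3 on the vertex set. Then K (dimension 1) consists of the simplices:

  0-simplices (4): [0], [1], [2], [3]
  1-simplices (4): [0,1], [0,2], [1,3], [2,3]

so the chain groups are C_0 ≅ Z^4, C_1 ≅ Z^4.

Boundary ∂_1: C_1 → C_0 is given by ∂[p,q] = [q] − [p]. For instance
  ∂[0,2] = [2] − [0].
The 4×4 boundary matrix has rank 3 and Smith normal form diag(1,1,1).

Now H_k = ker ∂_k / im ∂_{k+1}, so:

  H_0: rank C_0 − rank ∂_1 = 4 − 3 = 1, and the invariant factors of ∂_1 are all 1, so H_0 ≅ Z.
  H_1: rank ker ∂_1 − rank ∂_2 = (4 − 3) − 0 = 1, and there is no ∂_2, so H_1 ≅ Z.

H_0 ≅ Z,  H_1 ≅ Z.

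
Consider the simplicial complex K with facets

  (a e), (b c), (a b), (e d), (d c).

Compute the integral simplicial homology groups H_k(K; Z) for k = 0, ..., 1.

Fix the vertex order a < b < c < d < e and write every simplex with vertices in increasing order. Then dim K = 1 and the simplices of K are:

  0-simplices (5): a, b, c, d, e
  1-simplices (5): ab, ae, bc, cd, de

giving chain groups C_0 ≅ Z^5, C_1 ≅ Z^5.

The boundary map ∂_1: C_1 → C_0 sends each edge [p,q] (with p < q) to q − p.
This gives a 5×5 integer matrix of rank 4; reducing to Smith normal form yields diagonal entries (1,1,1,1).

Now H_k = ker ∂_k / im ∂_{k+1}, so:

  H_0: rank C_0 − rank ∂_1 = 5 − 4 = 1, and the invariant factors of ∂_1 are all 1, so H_0 = Z.
  H_1: rank ker ∂_1 − rank ∂_2 = (5 − 4) − 0 = 1, and there is no ∂_2, so H_1 = Z.

H_0 ≅ Z,  H_1 ≅ Z.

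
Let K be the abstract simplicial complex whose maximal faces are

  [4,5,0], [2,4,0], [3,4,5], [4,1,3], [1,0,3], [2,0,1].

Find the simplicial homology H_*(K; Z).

H_0 = Z,  H_1 = Z,  H_2 = 0.

Fix the vertex order 0 < 1 < 2 < 3 < 4 < 5 and write every simplex with vertices in increasing order. Then dim K = 2 and the simplices of K are:

  0-simplices (6): [0], [1], [2], [3], [4], [5]
  1-simplices (12): [0,1], [0,2], [0,3], [0,4], [0,5], [1,2], [1,3], [1,4], [2,4], [3,4], [3,5], [4,5]
  2-simplices (6): [0,1,2], [0,1,3], [0,2,4], [0,4,5], [1,3,4], [3,4,5]

giving chain groups C_0 ≅ Z^6, C_1 ≅ Z^12, C_2 ≅ Z^6.

∂_1: C_1 → C_0 maps an edge to its endpoints' difference, ∂[p,q] = q − p.
As a 6×12 matrix over Z this has rank 5, with invariant factors (1,1,1,1,1).

∂_2: C_2 → C_1 acts by ∂[p,q,r] = [q,r] − [p,r] + [p,q]. For instance
  ∂[1,3,4] = [3,4] − [1,4] + [1,3],
  ∂[0,2,4] = [2,4] − [0,4] + [0,2].
As a 12×6 matrix over Z this has rank 6, with invariant factors (1,1,1,1,1,1).

Now H_k = ker ∂_k / im ∂_{k+1}, so:

  H_0: rank C_0 − rank ∂_1 = 6 − 5 = 1, and the invariant factors of ∂_1 are all 1, so H_0 ≅ Z.
  H_1: rank ker ∂_1 − rank ∂_2 = (12 − 5) − 6 = 1, and the invariant factors of ∂_2 are all 1, so H_1 ≅ Z.
  H_2: rank ker ∂_2 − rank ∂_3 = (6 − 6) − 0 = 0, and there is no ∂_3, so H_2 ≅ 0.

As a check, the Euler characteristic is 6 − 12 + 6 = 0, which agrees with 1 − 1 + 0 = 0.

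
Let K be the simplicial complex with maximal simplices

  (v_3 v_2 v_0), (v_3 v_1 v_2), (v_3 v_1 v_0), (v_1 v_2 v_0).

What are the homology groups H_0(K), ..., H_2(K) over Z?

H_0 ≅ Z,  H_1 = 0,  H_2 ≅ Z.

Take the total order v_0 < v_1 < v_2 < v_3 on the vertex set. Then K (dimension 2) consists of the simplices:

  0-simplices (4): [v_0], [v_1], [v_2], [v_3]
  1-simplices (6): [v_0,v_1], [v_0,v_2], [v_0,v_3], [v_1,v_2], [v_1,v_3], [v_2,v_3]
  2-simplices (4): [v_0,v_1,v_2], [v_0,v_1,v_3], [v_0,v_2,v_3], [v_1,v_2,v_3]

so the chain groups are C_0 ≅ Z^4, C_1 ≅ Z^6, C_2 ≅ Z^4.

Boundary ∂_1: C_1 → C_0 sends each edge [p,q] (with p < q) to q − p. For instance
  ∂[v_0,v_1] = [v_1] − [v_0].
The 4×6 boundary matrix has rank 3 and Smith normal form diag(1,1,1).

∂_2: C_2 → C_1 sends each 2-simplex [p,q,r] to [q,r] − [p,r] + [p,q]. For instance
  ∂[v_0,v_1,v_3] = [v_1,v_3] − [v_0,v_3] + [v_0,v_1],
  ∂[v_0,v_2,v_3] = [v_2,v_3] − [v_0,v_3] + [v_0,v_2].
As a 6×4 matrix over Z this has rank 3, with invariant factors (1,1,1).

Reading off H_k = ker ∂_k / im ∂_{k+1}:

  H_0: rank C_0 − rank ∂_1 = 4 − 3 = 1, and the invariant factors of ∂_1 are all 1, so H_0 ≅ Z.
  H_1: rank ker ∂_1 − rank ∂_2 = (6 − 3) − 3 = 0, and the invariant factors of ∂_2 are all 1, so H_1 ≅ 0.
  H_2: rank ker ∂_2 − rank ∂_3 = (4 − 3) − 0 = 1, and there is no ∂_3, so H_2 ≅ Z.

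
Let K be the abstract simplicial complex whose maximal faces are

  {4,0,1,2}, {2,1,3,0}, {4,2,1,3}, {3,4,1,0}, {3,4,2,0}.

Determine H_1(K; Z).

Take the total order 0 < 1 < 2 < 3 < 4 on the vertex set. Then K (dimension 3) consists of the simplices:

  0-simplices (5): [0], [1], [2], [3], [4]
  1-simplices (10): [0,1], [0,2], [0,3], [0,4], [1,2], [1,3], [1,4], [2,3], [2,4], [3,4]
  2-simplices (10): [0,1,2], [0,1,3], [0,1,4], [0,2,3], [0,2,4], [0,3,4], [1,2,3], [1,2,4], [1,3,4], [2,3,4]
  3-simplices (5): [0,1,2,3], [0,1,2,4], [0,1,3,4], [0,2,3,4], [1,2,3,4]

giving chain groups C_0 ≅ Z^5, C_1 ≅ Z^10, C_2 ≅ Z^10, C_3 ≅ Z^5.

Boundary ∂_1: C_1 → C_0 sends each edge [p,q] (with p < q) to q − p. For instance
  ∂[0,2] = [2] − [0].
The resulting 5×10 matrix has rank 4, and its Smith normal form has invariant factors (1,1,1,1).

Boundary ∂_2: C_2 → C_1 maps a triangle to the signed sum of its edges. For instance
  ∂[0,2,4] = [2,4] − [0,4] + [0,2],
  ∂[0,2,3] = [2,3] − [0,3] + [0,2].
This gives a 10×10 integer matrix of rank 6; reducing to Smith normal form yields diagonal entries (1,1,1,1,1,1).

Boundary ∂_3: C_3 → C_2 sends each 3-simplex σ to the alternating sum Σ_i (−1)^i (σ with its i-th vertex removed). For instance
  ∂[1,2,3,4] = [2,3,4] − [1,3,4] + [1,2,4] − [1,2,3],
  ∂[0,1,2,3] = [1,2,3] − [0,2,3] + [0,1,3] − [0,1,2].
The resulting 10×5 matrix has rank 4, and its Smith normal form has invariant factors (1,1,1,1).

From H_k ≅ ker(∂_k) / im(∂_{k+1}) we obtain:

  H_1: rank ker ∂_1 − rank ∂_2 = (10 − 4) − 6 = 0, and the invariant factors of ∂_2 are all 1, so H_1 ≅ 0.

H_1 ≅ 0.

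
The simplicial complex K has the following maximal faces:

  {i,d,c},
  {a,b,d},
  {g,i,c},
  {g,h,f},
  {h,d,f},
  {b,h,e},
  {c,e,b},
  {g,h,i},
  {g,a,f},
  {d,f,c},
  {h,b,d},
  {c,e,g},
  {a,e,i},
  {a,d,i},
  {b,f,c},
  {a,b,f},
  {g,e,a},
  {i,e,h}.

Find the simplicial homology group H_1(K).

H_1 = Z ⊕ Z/2.

Fix the vertex order a < b < c < d < e < f < g < h < i and write every simplex with vertices in increasing order. Then dim K = 2 and the simplices of K are:

  0-simplices (9): a, b, c, d, e, f, g, h, i
  1-simplices (27): ab, ad, ae, af, ag, ai, bc, bd, be, bf, bh, cd, ce, cf, cg, ci, df, dh, di, eg, eh, ei, fg, fh, gh, gi, hi
  2-simplices (18): abd, abf, adi, aeg, aei, afg, bce, bcf, bdh, beh, cdf, cdi, ceg, cgi, dfh, ehi, fgh, ghi

Hence C_0 ≅ Z^9, C_1 ≅ Z^27, C_2 ≅ Z^18.

∂_1: C_1 → C_0 sends each edge [p,q] (with p < q) to q − p. For instance
  ∂ei = i − e.
The resulting 9×27 matrix has rank 8, and its Smith normal form has invariant factors (1,1,1,1,1,1,1,1).

Boundary ∂_2: C_2 → C_1 sends each 2-simplex [p,q,r] to [q,r] − [p,r] + [p,q]. For instance
  ∂afg = fg − ag + af,
  ∂ehi = hi − ei + eh.
The resulting 27×18 matrix has rank 18, and its Smith normal form has invariant factors (1,1,1,1,1,1,1,1,1,1,1,1,1,1,1,1,1,2).

Computing H_k = (kernel of ∂_k) / (image of ∂_{k+1}):

  H_1: rank ker ∂_1 − rank ∂_2 = (27 − 8) − 18 = 1, and ∂_2 has invariant factor 2 > 1, so H_1 = Z ⊕ Z/2.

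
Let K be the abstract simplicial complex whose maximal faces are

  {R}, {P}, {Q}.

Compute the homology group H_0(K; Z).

Order the vertices as P < Q < R. Listing each simplex with vertices in this order, K has dimension 0 with simplices:

  0-simplices (3): P, Q, R

Hence C_0 ≅ Z^3.

Computing H_k = (kernel of ∂_k) / (image of ∂_{k+1}):

  H_0: rank C_0 − rank ∂_1 = 3 − 0 = 3, and there is no ∂_1, so H_0 ≅ Z^3.

(K is a triangulation of a set of 3 points.)

H_0 ≅ Z^3.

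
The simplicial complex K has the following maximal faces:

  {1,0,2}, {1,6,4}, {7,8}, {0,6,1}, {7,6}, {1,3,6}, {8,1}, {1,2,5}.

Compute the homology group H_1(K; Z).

H_1 = Z.

Take the total order 0 < 1 < 2 < 3 < 4 < 5 < 6 < 7 < 8 on the vertex set. Then K (dimension 2) consists of the simplices:

  0-simplices (9): [0], [1], [2], [3], [4], [5], [6], [7], [8]
  1-simplices (14): [0,1], [0,2], [0,6], [1,2], [1,3], [1,4], [1,5], [1,6], [1,8], [2,5], [3,6], [4,6], [6,7], [7,8]
  2-simplices (5): [0,1,2], [0,1,6], [1,2,5], [1,3,6], [1,4,6]

so the chain groups are C_0 ≅ Z^9, C_1 ≅ Z^14, C_2 ≅ Z^5.

∂_1: C_1 → C_0 sends each edge [p,q] (with p < q) to q − p.
The 9×14 boundary matrix has rank 8 and Smith normal form diag(1,1,1,1,1,1,1,1).

∂_2: C_2 → C_1 maps a triangle to the signed sum of its edges. For instance
  ∂[1,2,5] = [2,5] − [1,5] + [1,2],
  ∂[0,1,6] = [1,6] − [0,6] + [0,1].
The 14×5 boundary matrix has rank 5 and Smith normal form diag(1,1,1,1,1).

Now H_k = ker ∂_k / im ∂_{k+1}, so:

  H_1: rank ker ∂_1 − rank ∂_2 = (14 − 8) − 5 = 1, and the invariant factors of ∂_2 are all 1, so H_1 = Z.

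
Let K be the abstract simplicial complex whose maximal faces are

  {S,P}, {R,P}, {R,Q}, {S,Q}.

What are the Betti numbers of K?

Fix the vertex order P < Q < R < S and write every simplex with vertices in increasing order. Then dim K = 1 and the simplices of K are:

  0-simplices (4): P, Q, R, S
  1-simplices (4): PR, PS, QR, QS

so the chain groups are C_0 ≅ Z^4, C_1 ≅ Z^4.

∂_1: C_1 → C_0 maps an edge to its endpoints' difference, ∂[p,q] = q − p. For instance
  ∂PR = R − P.
The 4×4 boundary matrix has rank 3 and Smith normal form diag(1,1,1).

Now H_k = ker ∂_k / im ∂_{k+1}, so:

  H_0: rank C_0 − rank ∂_1 = 4 − 3 = 1, and the invariant factors of ∂_1 are all 1, so H_0 = Z.
  H_1: rank ker ∂_1 − rank ∂_2 = (4 − 3) − 0 = 1, and there is no ∂_2, so H_1 = Z.

(K is a triangulation of the circle S^1.)

Hence the Betti numbers are b_0 = 1, b_1 = 1.

b_0 = 1, b_1 = 1.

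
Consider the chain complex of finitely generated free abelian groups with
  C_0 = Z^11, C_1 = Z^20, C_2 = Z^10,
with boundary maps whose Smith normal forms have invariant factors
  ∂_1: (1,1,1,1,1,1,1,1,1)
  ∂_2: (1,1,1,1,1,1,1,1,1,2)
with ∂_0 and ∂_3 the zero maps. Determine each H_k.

H_0: b_0 = 11 − 0 − 9 = 2; torsion from ∂_1 factors > 1: none. So H_0 ≅ Z^2.
H_1: b_1 = 20 − 9 − 10 = 1; torsion from ∂_2 factors > 1: [2]. So H_1 ≅ Z × Z/2.
H_2: b_2 = 10 − 10 − 0 = 0; torsion from ∂_3 factors > 1: none. So H_2 ≅ 0.

H_0 ≅ Z^2,  H_1 ≅ Z × Z/2,  H_2 = 0.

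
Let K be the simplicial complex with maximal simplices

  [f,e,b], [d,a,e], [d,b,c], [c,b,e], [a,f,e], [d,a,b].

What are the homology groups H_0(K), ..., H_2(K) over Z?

H_0 = Z,  H_1 = Z,  H_2 = 0.

Take the total order a < b < c < d < e < f on the vertex set. Then K (dimension 2) consists of the simplices:

  0-simplices (6): a, b, c, d, e, f
  1-simplices (12): ab, ad, ae, af, bc, bd, be, bf, cd, ce, de, ef
  2-simplices (6): abd, ade, aef, bcd, bce, bef

Hence C_0 ≅ Z^6, C_1 ≅ Z^12, C_2 ≅ Z^6.

∂_1: C_1 → C_0 is given by ∂[p,q] = [q] − [p]. For instance
  ∂ae = e − a.
This gives a 6×12 integer matrix of rank 5; reducing to Smith normal form yields diagonal entries (1,1,1,1,1).

The boundary map ∂_2: C_2 → C_1 sends each 2-simplex [p,q,r] to [q,r] − [p,r] + [p,q]. For instance
  ∂aef = ef − af + ae,
  ∂ade = de − ae + ad.
The 12×6 boundary matrix has rank 6 and Smith normal form diag(1,1,1,1,1,1).

From H_k ≅ ker(∂_k) / im(∂_{k+1}) we obtain:

  H_0: rank C_0 − rank ∂_1 = 6 − 5 = 1, and the invariant factors of ∂_1 are all 1, so H_0 ≅ Z.
  H_1: rank ker ∂_1 − rank ∂_2 = (12 − 5) − 6 = 1, and the invariant factors of ∂_2 are all 1, so H_1 ≅ Z.
  H_2: rank ker ∂_2 − rank ∂_3 = (6 − 6) − 0 = 0, and there is no ∂_3, so H_2 ≅ 0.

As a check, the Euler characteristic is 6 − 12 + 6 = 0, which agrees with 1 − 1 + 0 = 0.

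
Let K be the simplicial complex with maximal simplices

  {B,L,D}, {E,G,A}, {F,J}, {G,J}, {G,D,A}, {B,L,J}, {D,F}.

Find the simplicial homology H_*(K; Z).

H_0 = Z,  H_1 = Z^2,  H_2 = 0.

Fix the vertex order A < B < D < E < F < G < J < L and write every simplex with vertices in increasing order. Then dim K = 2 and the simplices of K are:

  0-simplices (8): A, B, D, E, F, G, J, L
  1-simplices (13): AD, AE, AG, BD, BJ, BL, DF, DG, DL, EG, FJ, GJ, JL
  2-simplices (4): ADG, AEG, BDL, BJL

so the chain groups are C_0 ≅ Z^8, C_1 ≅ Z^13, C_2 ≅ Z^4.

∂_1: C_1 → C_0 is given by ∂[p,q] = [q] − [p].
The resulting 8×13 matrix has rank 7, and its Smith normal form has invariant factors (1,1,1,1,1,1,1).

Boundary ∂_2: C_2 → C_1 maps a triangle to the signed sum of its edges. For instance
  ∂BDL = DL − BL + BD,
  ∂BJL = JL − BL + BJ.
This gives a 13×4 integer matrix of rank 4; reducing to Smith normal form yields diagonal entries (1,1,1,1).

From H_k ≅ ker(∂_k) / im(∂_{k+1}) we obtain:

  H_0: rank C_0 − rank ∂_1 = 8 − 7 = 1, and the invariant factors of ∂_1 are all 1, so H_0 ≅ Z.
  H_1: rank ker ∂_1 − rank ∂_2 = (13 − 7) − 4 = 2, and the invariant factors of ∂_2 are all 1, so H_1 ≅ Z^2.
  H_2: rank ker ∂_2 − rank ∂_3 = (4 − 4) − 0 = 0, and there is no ∂_3, so H_2 ≅ 0.

As a check, the Euler characteristic is 8 − 13 + 4 = -1, which agrees with 1 − 2 + 0 = -1.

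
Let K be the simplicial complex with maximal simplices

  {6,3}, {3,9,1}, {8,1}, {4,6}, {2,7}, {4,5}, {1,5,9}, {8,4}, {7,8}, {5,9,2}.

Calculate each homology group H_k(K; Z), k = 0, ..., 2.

H_0 = Z,  H_1 = Z^3,  H_2 = 0.

We work with the vertex ordering 1 < 2 < 3 < 4 < 5 < 6 < 7 < 8 < 9. The simplices of K, each written with vertices in increasing order, are:

  0-simplices (9): [1], [2], [3], [4], [5], [6], [7], [8], [9]
  1-simplices (14): [1,3], [1,5], [1,8], [1,9], [2,5], [2,7], [2,9], [3,6], [3,9], [4,5], [4,6], [4,8], [5,9], [7,8]
  2-simplices (3): [1,3,9], [1,5,9], [2,5,9]

so the chain groups are C_0 ≅ Z^9, C_1 ≅ Z^14, C_2 ≅ Z^3.

Boundary ∂_1: C_1 → C_0 is given by ∂[p,q] = [q] − [p]. For instance
  ∂[5,9] = [9] − [5].
As a 9×14 matrix over Z this has rank 8, with invariant factors (1,1,1,1,1,1,1,1).

The boundary map ∂_2: C_2 → C_1 acts by ∂[p,q,r] = [q,r] − [p,r] + [p,q]. For instance
  ∂[2,5,9] = [5,9] − [2,9] + [2,5],
  ∂[1,3,9] = [3,9] − [1,9] + [1,3].
The 14×3 boundary matrix has rank 3 and Smith normal form diag(1,1,1).

Now H_k = ker ∂_k / im ∂_{k+1}, so:

  H_0: rank C_0 − rank ∂_1 = 9 − 8 = 1, and the invariant factors of ∂_1 are all 1, so H_0 ≅ Z.
  H_1: rank ker ∂_1 − rank ∂_2 = (14 − 8) − 3 = 3, and the invariant factors of ∂_2 are all 1, so H_1 ≅ Z^3.
  H_2: rank ker ∂_2 − rank ∂_3 = (3 − 3) − 0 = 0, and there is no ∂_3, so H_2 ≅ 0.

As a check, the Euler characteristic is 9 − 14 + 3 = -2, which agrees with 1 − 3 + 0 = -2.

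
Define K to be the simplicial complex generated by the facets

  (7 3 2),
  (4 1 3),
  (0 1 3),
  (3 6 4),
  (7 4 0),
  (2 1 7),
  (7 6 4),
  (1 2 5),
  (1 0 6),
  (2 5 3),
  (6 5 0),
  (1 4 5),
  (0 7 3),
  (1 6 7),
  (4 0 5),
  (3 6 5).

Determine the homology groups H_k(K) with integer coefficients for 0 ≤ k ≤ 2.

Order the vertices as 0 < 1 < 2 < 3 < 4 < 5 < 6 < 7. Listing each simplex with vertices in this order, K has dimension 2 with simplices:

  0-simplices (8): [0], [1], [2], [3], [4], [5], [6], [7]
  1-simplices (24): (24 of them)
  2-simplices (16): [0,1,3], [0,1,6], [0,3,7], [0,4,5], [0,4,7], [0,5,6], [1,2,5], [1,2,7], [1,3,4], [1,4,5], [1,6,7], [2,3,5], [2,3,7], [3,4,6], [3,5,6], [4,6,7]

giving chain groups C_0 ≅ Z^8, C_1 ≅ Z^24, C_2 ≅ Z^16.

∂_1: C_1 → C_0 is given by ∂[p,q] = [q] − [p]. For instance
  ∂[3,5] = [5] − [3].
The 8×24 boundary matrix has rank 7 and Smith normal form diag(1,1,1,1,1,1,1).

∂_2: C_2 → C_1 maps a triangle to the signed sum of its edges. For instance
  ∂[4,6,7] = [6,7] − [4,7] + [4,6],
  ∂[1,2,7] = [2,7] − [1,7] + [1,2].
The resulting 24×16 matrix has rank 15, and its Smith normal form has invariant factors (1,1,1,1,1,1,1,1,1,1,1,1,1,1,1).

Computing H_k = (kernel of ∂_k) / (image of ∂_{k+1}):

  H_0: rank C_0 − rank ∂_1 = 8 − 7 = 1, and the invariant factors of ∂_1 are all 1, so H_0 = Z.
  H_1: rank ker ∂_1 − rank ∂_2 = (24 − 7) − 15 = 2, and the invariant factors of ∂_2 are all 1, so H_1 = Z^2.
  H_2: rank ker ∂_2 − rank ∂_3 = (16 − 15) − 0 = 1, and there is no ∂_3, so H_2 = Z.

As a check, the Euler characteristic is 8 − 24 + 16 = 0, which agrees with 1 − 2 + 1 = 0.

H_0 = Z,  H_1 = Z^2,  H_2 = Z.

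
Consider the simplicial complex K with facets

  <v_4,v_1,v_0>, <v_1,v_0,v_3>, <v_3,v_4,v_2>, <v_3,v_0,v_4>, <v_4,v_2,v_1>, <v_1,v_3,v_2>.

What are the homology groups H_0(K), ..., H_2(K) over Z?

We work with the vertex ordering v_0 < v_1 < v_2 < v_3 < v_4. The simplices of K, each written with vertices in increasing order, are:

  0-simplices (5): [v_0], [v_1], [v_2], [v_3], [v_4]
  1-simplices (9): [v_0,v_1], [v_0,v_3], [v_0,v_4], [v_1,v_2], [v_1,v_3], [v_1,v_4], [v_2,v_3], [v_2,v_4], [v_3,v_4]
  2-simplices (6): [v_0,v_1,v_3], [v_0,v_1,v_4], [v_0,v_3,v_4], [v_1,v_2,v_3], [v_1,v_2,v_4], [v_2,v_3,v_4]

so the chain groups are C_0 ≅ Z^5, C_1 ≅ Z^9, C_2 ≅ Z^6.

∂_1: C_1 → C_0 is given by ∂[p,q] = [q] − [p]. For instance
  ∂[v_1,v_2] = [v_2] − [v_1].
This gives a 5×9 integer matrix of rank 4; reducing to Smith normal form yields diagonal entries (1,1,1,1).

The boundary map ∂_2: C_2 → C_1 sends each 2-simplex [p,q,r] to [q,r] − [p,r] + [p,q]. For instance
  ∂[v_2,v_3,v_4] = [v_3,v_4] − [v_2,v_4] + [v_2,v_3],
  ∂[v_1,v_2,v_4] = [v_2,v_4] − [v_1,v_4] + [v_1,v_2].
The 9×6 boundary matrix has rank 5 and Smith normal form diag(1,1,1,1,1).

Computing H_k = (kernel of ∂_k) / (image of ∂_{k+1}):

  H_0: rank C_0 − rank ∂_1 = 5 − 4 = 1, and the invariant factors of ∂_1 are all 1, so H_0 = Z.
  H_1: rank ker ∂_1 − rank ∂_2 = (9 − 4) − 5 = 0, and the invariant factors of ∂_2 are all 1, so H_1 = 0.
  H_2: rank ker ∂_2 − rank ∂_3 = (6 − 5) − 0 = 1, and there is no ∂_3, so H_2 = Z.

H_0 ≅ Z,  H_1 = 0,  H_2 ≅ Z.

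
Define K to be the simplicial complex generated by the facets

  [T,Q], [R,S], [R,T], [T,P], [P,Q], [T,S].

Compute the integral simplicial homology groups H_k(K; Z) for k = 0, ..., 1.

H_0 = Z,  H_1 = Z^2.

We work with the vertex ordering P < Q < R < S < T. The simplices of K, each written with vertices in increasing order, are:

  0-simplices (5): P, Q, R, S, T
  1-simplices (6): PQ, PT, QT, RS, RT, ST

so the chain groups are C_0 ≅ Z^5, C_1 ≅ Z^6.

The boundary map ∂_1: C_1 → C_0 is given by ∂[p,q] = [q] − [p]. For instance
  ∂ST = T − S.
The 5×6 boundary matrix has rank 4 and Smith normal form diag(1,1,1,1).

Computing H_k = (kernel of ∂_k) / (image of ∂_{k+1}):

  H_0: rank C_0 − rank ∂_1 = 5 − 4 = 1, and the invariant factors of ∂_1 are all 1, so H_0 = Z.
  H_1: rank ker ∂_1 − rank ∂_2 = (6 − 4) − 0 = 2, and there is no ∂_2, so H_1 = Z^2.

As a check, the Euler characteristic is 5 − 6 = -1, which agrees with 1 − 2 = -1.
(K is a triangulation of a wedge of 2 circles.)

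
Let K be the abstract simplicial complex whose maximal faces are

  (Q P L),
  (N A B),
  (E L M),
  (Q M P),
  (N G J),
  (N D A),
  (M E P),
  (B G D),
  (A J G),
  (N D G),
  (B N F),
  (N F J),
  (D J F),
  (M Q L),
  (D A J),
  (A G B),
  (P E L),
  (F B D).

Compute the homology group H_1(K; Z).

Fix the vertex order A < B < D < E < F < G < J < L < M < N < P < Q and write every simplex with vertices in increasing order. Then dim K = 2 and the simplices of K are:

  0-simplices (12): A, B, D, E, F, G, J, L, M, N, P, Q
  1-simplices (27): AB, AD, AG, AJ, AN, BD, BF, BG, BN, DF, DG, DJ, DN, EL, EM, EP, FJ, FN, GJ, GN, JN, LM, LP, LQ, MP, MQ, PQ
  2-simplices (18): ABG, ABN, ADJ, ADN, AGJ, BDF, BDG, BFN, DFJ, DGN, ELM, ELP, EMP, FJN, GJN, LMQ, LPQ, MPQ

Hence C_0 ≅ Z^12, C_1 ≅ Z^27, C_2 ≅ Z^18.

∂_1: C_1 → C_0 sends each edge [p,q] (with p < q) to q − p. For instance
  ∂BN = N − B.
This gives a 12×27 integer matrix of rank 10; reducing to Smith normal form yields diagonal entries (1,1,1,1,1,1,1,1,1,1).

∂_2: C_2 → C_1 maps a triangle to the signed sum of its edges. For instance
  ∂ABG = BG − AG + AB,
  ∂ELP = LP − EP + EL.
The resulting 27×18 matrix has rank 17, and its Smith normal form has invariant factors (1,1,1,1,1,1,1,1,1,1,1,1,1,1,1,1,2).

Now H_k = ker ∂_k / im ∂_{k+1}, so:

  H_1: rank ker ∂_1 − rank ∂_2 = (27 − 10) − 17 = 0, and ∂_2 has invariant factor 2 > 1, so H_1 = Z/2Z.

(K is a triangulation of the disjoint union of the 2-sphere S^2 and the real projective plane RP^2.)

H_1 = Z/2Z.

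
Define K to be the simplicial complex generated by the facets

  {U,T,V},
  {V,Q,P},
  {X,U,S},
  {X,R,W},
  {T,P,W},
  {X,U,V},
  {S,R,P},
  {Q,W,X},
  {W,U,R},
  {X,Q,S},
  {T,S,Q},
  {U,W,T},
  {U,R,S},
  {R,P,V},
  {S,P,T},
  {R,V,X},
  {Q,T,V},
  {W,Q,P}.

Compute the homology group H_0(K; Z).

K has 9 vertices, 27 edges, 18 triangles.
rank ∂_0 = 0, rank ∂_1 = 8 ⇒ b_0 = 9 − 0 − 8 = 1; all invariant factors of ∂_1 are 1 so no torsion. So H_0 = Z.

H_0 ≅ Z.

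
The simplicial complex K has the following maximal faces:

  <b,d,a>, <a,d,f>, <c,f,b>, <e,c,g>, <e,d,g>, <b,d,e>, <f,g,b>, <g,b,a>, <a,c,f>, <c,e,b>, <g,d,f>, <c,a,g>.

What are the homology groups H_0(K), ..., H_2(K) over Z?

H_0 ≅ Z,  H_1 ≅ Z/2,  H_2 = 0.

Order the vertices as a < b < c < d < e < f < g. Listing each simplex with vertices in this order, K has dimension 2 with simplices:

  0-simplices (7): a, b, c, d, e, f, g
  1-simplices (18): ab, ac, ad, af, ag, bc, bd, be, bf, bg, ce, cf, cg, de, df, dg, eg, fg
  2-simplices (12): abd, abg, acf, acg, adf, bce, bcf, bde, bfg, ceg, deg, dfg

Hence C_0 ≅ Z^7, C_1 ≅ Z^18, C_2 ≅ Z^12.

∂_1: C_1 → C_0 is given by ∂[p,q] = [q] − [p].
The 7×18 boundary matrix has rank 6 and Smith normal form diag(1,1,1,1,1,1).

Boundary ∂_2: C_2 → C_1 maps a triangle to the signed sum of its edges. For instance
  ∂deg = eg − dg + de,
  ∂acg = cg − ag + ac.
As a 18×12 matrix over Z this has rank 12, with invariant factors (1,1,1,1,1,1,1,1,1,1,1,2).

Now H_k = ker ∂_k / im ∂_{k+1}, so:

  H_0: rank C_0 − rank ∂_1 = 7 − 6 = 1, and the invariant factors of ∂_1 are all 1, so H_0 = Z.
  H_1: rank ker ∂_1 − rank ∂_2 = (18 − 6) − 12 = 0, and ∂_2 has invariant factor 2 > 1, so H_1 = Z/2.
  H_2: rank ker ∂_2 − rank ∂_3 = (12 − 12) − 0 = 0, and there is no ∂_3, so H_2 = 0.

As a check, the Euler characteristic is 7 − 18 + 12 = 1, which agrees with 1 − 0 + 0 = 1.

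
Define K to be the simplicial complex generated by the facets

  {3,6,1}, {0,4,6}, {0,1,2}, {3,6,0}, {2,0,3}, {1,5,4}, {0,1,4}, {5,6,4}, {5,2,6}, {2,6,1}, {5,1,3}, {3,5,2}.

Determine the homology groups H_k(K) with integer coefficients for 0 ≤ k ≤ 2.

We work with the vertex ordering 0 < 1 < 2 < 3 < 4 < 5 < 6. The simplices of K, each written with vertices in increasing order, are:

  0-simplices (7): [0], [1], [2], [3], [4], [5], [6]
  1-simplices (18): [0,1], [0,2], [0,3], [0,4], [0,6], [1,2], [1,3], [1,4], [1,5], [1,6], [2,3], [2,5], [2,6], [3,5], [3,6], [4,5], [4,6], [5,6]
  2-simplices (12): [0,1,2], [0,1,4], [0,2,3], [0,3,6], [0,4,6], [1,2,6], [1,3,5], [1,3,6], [1,4,5], [2,3,5], [2,5,6], [4,5,6]

so the chain groups are C_0 ≅ Z^7, C_1 ≅ Z^18, C_2 ≅ Z^12.

∂_1: C_1 → C_0 sends each edge [p,q] (with p < q) to q − p.
This gives a 7×18 integer matrix of rank 6; reducing to Smith normal form yields diagonal entries (1,1,1,1,1,1).

Boundary ∂_2: C_2 → C_1 sends each 2-simplex [p,q,r] to [q,r] − [p,r] + [p,q]. For instance
  ∂[1,3,6] = [3,6] − [1,6] + [1,3],
  ∂[2,3,5] = [3,5] − [2,5] + [2,3].
As a 18×12 matrix over Z this has rank 12, with invariant factors (1,1,1,1,1,1,1,1,1,1,1,2).

Computing H_k = (kernel of ∂_k) / (image of ∂_{k+1}):

  H_0: rank C_0 − rank ∂_1 = 7 − 6 = 1, and the invariant factors of ∂_1 are all 1, so H_0 ≅ Z.
  H_1: rank ker ∂_1 − rank ∂_2 = (18 − 6) − 12 = 0, and ∂_2 has invariant factor 2 > 1, so H_1 ≅ Z/2.
  H_2: rank ker ∂_2 − rank ∂_3 = (12 − 12) − 0 = 0, and there is no ∂_3, so H_2 ≅ 0.

As a check, the Euler characteristic is 7 − 18 + 12 = 1, which agrees with 1 − 0 + 0 = 1.

H_0 = Z,  H_1 = Z/2,  H_2 = 0.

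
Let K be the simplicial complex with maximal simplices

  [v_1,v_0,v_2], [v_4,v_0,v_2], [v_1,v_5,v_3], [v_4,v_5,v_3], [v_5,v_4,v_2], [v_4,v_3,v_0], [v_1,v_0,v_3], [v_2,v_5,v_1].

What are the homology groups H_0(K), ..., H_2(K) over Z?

H_0 ≅ Z,  H_1 = 0,  H_2 ≅ Z.

Fix the vertex order v_0 < v_1 < v_2 < v_3 < v_4 < v_5 and write every simplex with vertices in increasing order. Then dim K = 2 and the simplices of K are:

  0-simplices (6): [v_0], [v_1], [v_2], [v_3], [v_4], [v_5]
  1-simplices (12): [v_0,v_1], [v_0,v_2], [v_0,v_3], [v_0,v_4], [v_1,v_2], [v_1,v_3], [v_1,v_5], [v_2,v_4], [v_2,v_5], [v_3,v_4], [v_3,v_5], [v_4,v_5]
  2-simplices (8): [v_0,v_1,v_2], [v_0,v_1,v_3], [v_0,v_2,v_4], [v_0,v_3,v_4], [v_1,v_2,v_5], [v_1,v_3,v_5], [v_2,v_4,v_5], [v_3,v_4,v_5]

Hence C_0 ≅ Z^6, C_1 ≅ Z^12, C_2 ≅ Z^8.

Boundary ∂_1: C_1 → C_0 maps an edge to its endpoints' difference, ∂[p,q] = q − p.
As a 6×12 matrix over Z this has rank 5, with invariant factors (1,1,1,1,1).

Boundary ∂_2: C_2 → C_1 acts by ∂[p,q,r] = [q,r] − [p,r] + [p,q]. For instance
  ∂[v_0,v_2,v_4] = [v_2,v_4] − [v_0,v_4] + [v_0,v_2],
  ∂[v_2,v_4,v_5] = [v_4,v_5] − [v_2,v_5] + [v_2,v_4].
This gives a 12×8 integer matrix of rank 7; reducing to Smith normal form yields diagonal entries (1,1,1,1,1,1,1).

Reading off H_k = ker ∂_k / im ∂_{k+1}:

  H_0: rank C_0 − rank ∂_1 = 6 − 5 = 1, and the invariant factors of ∂_1 are all 1, so H_0 = Z.
  H_1: rank ker ∂_1 − rank ∂_2 = (12 − 5) − 7 = 0, and the invariant factors of ∂_2 are all 1, so H_1 = 0.
  H_2: rank ker ∂_2 − rank ∂_3 = (8 − 7) − 0 = 1, and there is no ∂_3, so H_2 = Z.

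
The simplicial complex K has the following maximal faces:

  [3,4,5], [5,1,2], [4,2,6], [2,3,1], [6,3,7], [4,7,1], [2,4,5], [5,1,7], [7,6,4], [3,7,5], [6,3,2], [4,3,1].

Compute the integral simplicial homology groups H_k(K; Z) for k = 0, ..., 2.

H_0 = Z,  H_1 = Z/2Z,  H_2 = 0.

Take the total order 1 < 2 < 3 < 4 < 5 < 6 < 7 on the vertex set. Then K (dimension 2) consists of the simplices:

  0-simplices (7): [1], [2], [3], [4], [5], [6], [7]
  1-simplices (18): [1,2], [1,3], [1,4], [1,5], [1,7], [2,3], [2,4], [2,5], [2,6], [3,4], [3,5], [3,6], [3,7], [4,5], [4,6], [4,7], [5,7], [6,7]
  2-simplices (12): [1,2,3], [1,2,5], [1,3,4], [1,4,7], [1,5,7], [2,3,6], [2,4,5], [2,4,6], [3,4,5], [3,5,7], [3,6,7], [4,6,7]

so the chain groups are C_0 ≅ Z^7, C_1 ≅ Z^18, C_2 ≅ Z^12.

The boundary map ∂_1: C_1 → C_0 maps an edge to its endpoints' difference, ∂[p,q] = q − p.
The resulting 7×18 matrix has rank 6, and its Smith normal form has invariant factors (1,1,1,1,1,1).

The boundary map ∂_2: C_2 → C_1 sends each 2-simplex [p,q,r] to [q,r] − [p,r] + [p,q]. For instance
  ∂[1,2,3] = [2,3] − [1,3] + [1,2],
  ∂[1,3,4] = [3,4] − [1,4] + [1,3].
The 18×12 boundary matrix has rank 12 and Smith normal form diag(1,1,1,1,1,1,1,1,1,1,1,2).

Computing H_k = (kernel of ∂_k) / (image of ∂_{k+1}):

  H_0: rank C_0 − rank ∂_1 = 7 − 6 = 1, and the invariant factors of ∂_1 are all 1, so H_0 = Z.
  H_1: rank ker ∂_1 − rank ∂_2 = (18 − 6) − 12 = 0, and ∂_2 has invariant factor 2 > 1, so H_1 = Z/2Z.
  H_2: rank ker ∂_2 − rank ∂_3 = (12 − 12) − 0 = 0, and there is no ∂_3, so H_2 = 0.

As a check, the Euler characteristic is 7 − 18 + 12 = 1, which agrees with 1 − 0 + 0 = 1.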